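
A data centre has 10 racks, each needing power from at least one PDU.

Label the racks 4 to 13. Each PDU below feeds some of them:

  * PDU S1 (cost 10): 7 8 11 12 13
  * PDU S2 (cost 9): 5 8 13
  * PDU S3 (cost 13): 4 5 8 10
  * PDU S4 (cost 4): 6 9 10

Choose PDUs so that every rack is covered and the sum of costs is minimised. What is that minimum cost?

S1, S3, S4 together cover every rack (S1 ∪ S3 ∪ S4 = {4, 5, 6, 7, 8, 9, 10, 11, 12, 13}); total cost 10 + 13 + 4 = 27.
No covering selection has total cost below 27.

27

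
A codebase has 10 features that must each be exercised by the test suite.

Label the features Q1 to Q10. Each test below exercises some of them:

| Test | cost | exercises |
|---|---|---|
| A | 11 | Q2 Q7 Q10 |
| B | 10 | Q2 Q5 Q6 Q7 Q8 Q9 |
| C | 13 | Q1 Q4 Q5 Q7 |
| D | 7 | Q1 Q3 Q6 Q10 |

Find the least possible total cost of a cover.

30

B, C, D together cover every feature (B ∪ C ∪ D = {Q1, Q2, Q3, Q4, Q5, Q6, Q7, Q8, Q9, Q10}); total cost 10 + 13 + 7 = 30.
No covering selection has total cost below 30.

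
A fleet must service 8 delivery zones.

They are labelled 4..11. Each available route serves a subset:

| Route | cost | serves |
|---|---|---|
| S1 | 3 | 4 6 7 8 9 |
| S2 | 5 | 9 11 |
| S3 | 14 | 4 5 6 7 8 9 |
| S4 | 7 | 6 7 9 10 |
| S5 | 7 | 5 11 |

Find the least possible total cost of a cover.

S1, S4, S5 together cover every zone (S1 ∪ S4 ∪ S5 = {4, 5, 6, 7, 8, 9, 10, 11}); total cost 3 + 7 + 7 = 17.
No covering selection has total cost below 17.

17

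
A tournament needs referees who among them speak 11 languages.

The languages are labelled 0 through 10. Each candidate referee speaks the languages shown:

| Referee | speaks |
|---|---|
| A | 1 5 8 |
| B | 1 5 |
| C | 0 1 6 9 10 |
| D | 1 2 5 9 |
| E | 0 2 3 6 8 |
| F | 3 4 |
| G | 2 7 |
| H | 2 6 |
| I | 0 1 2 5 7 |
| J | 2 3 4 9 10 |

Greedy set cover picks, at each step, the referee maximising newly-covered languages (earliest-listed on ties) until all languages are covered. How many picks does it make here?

4

Greedy: pick C (covers 5 new) → pick E (covers 3 new) → pick I (covers 2 new) → pick F (covers 1 new). Total picks: 4.
(The true minimum cover uses only 3 referees, so greedy is not optimal here.)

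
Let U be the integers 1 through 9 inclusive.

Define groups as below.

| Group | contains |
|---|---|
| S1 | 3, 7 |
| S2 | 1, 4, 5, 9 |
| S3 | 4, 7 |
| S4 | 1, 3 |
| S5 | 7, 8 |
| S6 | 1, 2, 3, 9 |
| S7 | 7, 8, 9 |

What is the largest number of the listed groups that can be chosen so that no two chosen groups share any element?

2

S1, S2 are pairwise disjoint (S1={3,7}; S2={1,4,5,9}).
Every remaining group overlaps one of these, and no 3 of the listed groups are pairwise disjoint, so 2 is the maximum.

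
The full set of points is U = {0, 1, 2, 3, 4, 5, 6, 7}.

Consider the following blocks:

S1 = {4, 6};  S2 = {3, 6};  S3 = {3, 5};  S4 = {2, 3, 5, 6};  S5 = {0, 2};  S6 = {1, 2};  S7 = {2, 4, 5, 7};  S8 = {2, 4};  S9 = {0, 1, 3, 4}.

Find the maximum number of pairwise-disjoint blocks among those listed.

S1, S3, S6 are pairwise disjoint (S1={4,6}; S3={3,5}; S6={1,2}).
Every remaining block overlaps one of these, and no 4 of the listed blocks are pairwise disjoint, so 3 is the maximum.

3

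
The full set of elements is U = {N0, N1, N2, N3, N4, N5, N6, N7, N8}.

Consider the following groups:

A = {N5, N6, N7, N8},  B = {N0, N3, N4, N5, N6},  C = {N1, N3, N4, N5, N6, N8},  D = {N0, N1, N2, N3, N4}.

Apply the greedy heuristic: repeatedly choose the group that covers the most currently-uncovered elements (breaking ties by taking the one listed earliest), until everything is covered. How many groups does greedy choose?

Greedy: pick C (covers 6 new) → pick D (covers 2 new) → pick A (covers 1 new). Total picks: 3.
(The true minimum cover uses only 2 groups, so greedy is not optimal here.)

3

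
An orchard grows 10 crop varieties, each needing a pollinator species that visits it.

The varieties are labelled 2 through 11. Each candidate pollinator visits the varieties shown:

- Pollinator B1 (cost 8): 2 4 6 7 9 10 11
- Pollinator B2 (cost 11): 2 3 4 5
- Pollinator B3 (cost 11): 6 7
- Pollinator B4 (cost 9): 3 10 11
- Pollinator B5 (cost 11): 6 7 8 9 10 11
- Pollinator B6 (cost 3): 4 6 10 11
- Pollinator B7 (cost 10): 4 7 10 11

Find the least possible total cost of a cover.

B2, B5 together cover every variety (B2 ∪ B5 = {2, 3, 4, 5, 6, 7, 8, 9, 10, 11}); total cost 11 + 11 = 22.
The greedy pick B6, B1, B2, B5 costs 33; no covering selection beats 22.

22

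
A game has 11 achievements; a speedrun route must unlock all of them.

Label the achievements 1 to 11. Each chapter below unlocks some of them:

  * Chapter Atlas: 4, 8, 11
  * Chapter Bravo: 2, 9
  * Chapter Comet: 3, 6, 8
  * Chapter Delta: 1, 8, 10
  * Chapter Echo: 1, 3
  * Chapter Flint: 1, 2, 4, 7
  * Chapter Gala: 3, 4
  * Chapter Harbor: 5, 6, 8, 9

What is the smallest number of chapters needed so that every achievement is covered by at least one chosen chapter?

Take {Atlas, Comet, Delta, Flint, Harbor}. Their union is {1, 2, 3, 4, 5, 6, 7, 8, 9, 10, 11}, which is all 11 achievements.
No 4 of the 8 chapters cover everything (all 70 combinations miss at least one achievement), so 5 is optimal.

5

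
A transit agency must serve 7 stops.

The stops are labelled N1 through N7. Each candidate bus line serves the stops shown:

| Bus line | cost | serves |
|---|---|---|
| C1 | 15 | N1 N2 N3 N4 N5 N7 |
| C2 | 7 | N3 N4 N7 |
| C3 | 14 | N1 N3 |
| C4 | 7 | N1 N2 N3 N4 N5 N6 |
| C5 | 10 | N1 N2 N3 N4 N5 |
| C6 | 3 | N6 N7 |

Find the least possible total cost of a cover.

C4, C6 together cover every stop (C4 ∪ C6 = {N1, N2, N3, N4, N5, N6, N7}); total cost 7 + 3 = 10.
No covering selection has total cost below 10.

10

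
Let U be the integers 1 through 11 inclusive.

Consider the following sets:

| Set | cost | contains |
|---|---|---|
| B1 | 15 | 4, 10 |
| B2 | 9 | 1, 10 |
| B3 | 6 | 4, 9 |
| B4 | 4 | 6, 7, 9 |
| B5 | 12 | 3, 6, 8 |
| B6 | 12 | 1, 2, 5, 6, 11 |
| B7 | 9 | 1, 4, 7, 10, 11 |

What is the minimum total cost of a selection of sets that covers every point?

37

B4, B5, B6, B7 together cover every point (B4 ∪ B5 ∪ B6 ∪ B7 = {1, 2, 3, 4, 5, 6, 7, 8, 9, 10, 11}); total cost 4 + 12 + 12 + 9 = 37.
No covering selection has total cost below 37.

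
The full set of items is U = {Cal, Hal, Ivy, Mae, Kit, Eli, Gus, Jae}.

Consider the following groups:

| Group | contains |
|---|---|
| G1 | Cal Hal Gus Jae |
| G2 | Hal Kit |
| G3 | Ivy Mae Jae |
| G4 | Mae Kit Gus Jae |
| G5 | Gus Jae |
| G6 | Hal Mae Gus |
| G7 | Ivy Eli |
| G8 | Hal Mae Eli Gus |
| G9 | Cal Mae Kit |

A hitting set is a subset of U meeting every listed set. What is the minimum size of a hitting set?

3

The 3 items {Ivy, Kit, Gus} hit every group.
The groups G2, G5, G7 are pairwise disjoint, so any hitting set needs a separate item for each — at least 3. Hence 3 is optimal.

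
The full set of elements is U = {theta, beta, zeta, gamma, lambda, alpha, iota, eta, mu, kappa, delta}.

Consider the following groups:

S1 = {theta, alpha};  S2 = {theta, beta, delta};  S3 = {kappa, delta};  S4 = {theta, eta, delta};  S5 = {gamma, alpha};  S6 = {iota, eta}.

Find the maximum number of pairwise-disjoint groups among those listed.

3

S3, S5, S6 are pairwise disjoint (S3={kappa,delta}; S5={gamma,alpha}; S6={iota,eta}).
Every remaining group overlaps one of these, and no 4 of the listed groups are pairwise disjoint, so 3 is the maximum.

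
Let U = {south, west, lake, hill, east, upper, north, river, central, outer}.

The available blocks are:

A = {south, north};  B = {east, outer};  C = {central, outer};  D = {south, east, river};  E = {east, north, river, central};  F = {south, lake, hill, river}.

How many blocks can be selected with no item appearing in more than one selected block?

2

C, F are pairwise disjoint (C={central,outer}; F={south,lake,hill,river}).
Every remaining block overlaps one of these, and no 3 of the listed blocks are pairwise disjoint, so 2 is the maximum.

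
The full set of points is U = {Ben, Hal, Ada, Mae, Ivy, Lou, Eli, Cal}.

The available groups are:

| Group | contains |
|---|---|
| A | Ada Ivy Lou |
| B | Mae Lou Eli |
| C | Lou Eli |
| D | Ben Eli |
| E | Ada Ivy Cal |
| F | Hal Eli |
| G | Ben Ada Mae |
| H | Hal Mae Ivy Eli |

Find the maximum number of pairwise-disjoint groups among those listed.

E, F are pairwise disjoint (E={Ada,Ivy,Cal}; F={Hal,Eli}).
Every remaining group overlaps one of these, and no 3 of the listed groups are pairwise disjoint, so 2 is the maximum.

2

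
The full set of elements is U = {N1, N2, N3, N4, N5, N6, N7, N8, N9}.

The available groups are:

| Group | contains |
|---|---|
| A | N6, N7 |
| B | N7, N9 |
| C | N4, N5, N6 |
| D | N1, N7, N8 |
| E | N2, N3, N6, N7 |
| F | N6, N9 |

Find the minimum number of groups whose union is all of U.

4

B, C, D, and E cover everything between them: the union {N1, N2, N3, N4, N5, N6, N7, N8, N9} is all of U.
Only E contains N2, so E is forced; the remaining 5 elements need at least 3 more groups (each remaining group adds at most 2) — so at least 4 groups are needed, and 4 is optimal.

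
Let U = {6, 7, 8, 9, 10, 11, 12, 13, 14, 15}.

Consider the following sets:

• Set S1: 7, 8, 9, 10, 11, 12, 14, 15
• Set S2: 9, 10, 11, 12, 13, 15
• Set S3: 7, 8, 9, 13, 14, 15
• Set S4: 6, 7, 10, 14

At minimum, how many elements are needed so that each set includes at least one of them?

2

Take H = {6, 15}. Each listed set contains at least one of these, so H is a hitting set of size 2.
No single element lies in every set, so at least 2 are needed and 2 is optimal.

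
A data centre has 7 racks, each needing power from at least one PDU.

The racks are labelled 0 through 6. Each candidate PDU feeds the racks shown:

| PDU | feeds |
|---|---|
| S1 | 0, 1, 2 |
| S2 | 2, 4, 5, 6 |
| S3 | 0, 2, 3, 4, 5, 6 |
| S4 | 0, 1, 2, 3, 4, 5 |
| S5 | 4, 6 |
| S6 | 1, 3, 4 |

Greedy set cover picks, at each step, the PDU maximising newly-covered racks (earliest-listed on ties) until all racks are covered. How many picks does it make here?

2

Greedy: pick S3 (covers 6 new) → pick S1 (covers 1 new). Total picks: 2.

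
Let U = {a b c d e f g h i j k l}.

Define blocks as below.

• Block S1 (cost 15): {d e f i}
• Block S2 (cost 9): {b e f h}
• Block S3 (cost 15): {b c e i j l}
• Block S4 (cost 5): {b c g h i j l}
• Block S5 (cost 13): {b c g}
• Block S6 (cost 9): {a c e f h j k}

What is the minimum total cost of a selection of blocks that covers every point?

29

S1, S4, S6 together cover every point (S1 ∪ S4 ∪ S6 = {a, b, c, d, e, f, g, h, i, j, k, l}); total cost 15 + 5 + 9 = 29.
No covering selection has total cost below 29.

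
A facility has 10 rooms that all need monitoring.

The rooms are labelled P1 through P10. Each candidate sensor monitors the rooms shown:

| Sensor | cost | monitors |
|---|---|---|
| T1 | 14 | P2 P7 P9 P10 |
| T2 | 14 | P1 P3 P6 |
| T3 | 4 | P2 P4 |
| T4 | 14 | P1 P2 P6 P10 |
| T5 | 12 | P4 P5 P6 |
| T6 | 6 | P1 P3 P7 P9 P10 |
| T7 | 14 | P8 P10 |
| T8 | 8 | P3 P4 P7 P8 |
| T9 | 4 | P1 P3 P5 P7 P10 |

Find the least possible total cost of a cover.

T3, T5, T6, T8 together cover every room (T3 ∪ T5 ∪ T6 ∪ T8 = {P1, P2, P3, P4, P5, P6, P7, P8, P9, P10}); total cost 4 + 12 + 6 + 8 = 30.
The greedy pick T9, T3, T6, T8, T5 costs 34; no covering selection beats 30.

30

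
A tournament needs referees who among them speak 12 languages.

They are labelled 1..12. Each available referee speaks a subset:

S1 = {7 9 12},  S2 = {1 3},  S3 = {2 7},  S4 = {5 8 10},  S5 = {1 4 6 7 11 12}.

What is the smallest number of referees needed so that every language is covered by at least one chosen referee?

5

Take {S1, S2, S3, S4, S5}. Their union is {1, 2, 3, 4, 5, 6, 7, 8, 9, 10, 11, 12}, which is all 12 languages.
No 4 of the 5 referees cover everything (all 5 combinations miss at least one language), so 5 is optimal.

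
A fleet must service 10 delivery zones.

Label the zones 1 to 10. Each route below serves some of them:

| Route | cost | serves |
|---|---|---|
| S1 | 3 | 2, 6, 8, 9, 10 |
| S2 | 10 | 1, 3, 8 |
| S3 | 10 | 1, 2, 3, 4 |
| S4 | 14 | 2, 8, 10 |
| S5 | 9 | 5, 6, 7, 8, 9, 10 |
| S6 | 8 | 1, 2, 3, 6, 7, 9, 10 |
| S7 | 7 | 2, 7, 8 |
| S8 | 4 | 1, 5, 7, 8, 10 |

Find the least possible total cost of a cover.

S1, S3, S8 together cover every zone (S1 ∪ S3 ∪ S8 = {1, 2, 3, 4, 5, 6, 7, 8, 9, 10}); total cost 3 + 10 + 4 = 17.
No covering selection has total cost below 17.

17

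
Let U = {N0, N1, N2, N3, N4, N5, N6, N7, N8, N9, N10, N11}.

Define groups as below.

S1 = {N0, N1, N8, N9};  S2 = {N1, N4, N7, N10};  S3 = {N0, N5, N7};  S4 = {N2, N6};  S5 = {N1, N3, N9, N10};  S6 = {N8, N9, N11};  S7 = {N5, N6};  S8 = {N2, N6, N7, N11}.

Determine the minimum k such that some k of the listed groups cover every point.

S2, S3, S5, S6, and S8 cover everything between them: the union {N0, N1, N2, N3, N4, N5, N6, N7, N8, N9, N10, N11} is all of U.
No 4 of the 8 groups cover everything (all 70 combinations miss at least one point), so 5 is optimal.

5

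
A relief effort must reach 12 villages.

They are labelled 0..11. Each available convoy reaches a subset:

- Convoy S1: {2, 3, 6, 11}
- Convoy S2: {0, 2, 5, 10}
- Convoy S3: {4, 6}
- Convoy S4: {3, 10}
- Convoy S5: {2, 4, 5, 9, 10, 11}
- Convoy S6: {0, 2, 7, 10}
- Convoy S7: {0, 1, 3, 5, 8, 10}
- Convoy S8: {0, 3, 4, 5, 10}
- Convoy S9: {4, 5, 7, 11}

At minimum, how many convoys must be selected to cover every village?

4

Take {S3, S5, S6, S7}. Their union is {0, 1, 2, 3, 4, 5, 6, 7, 8, 9, 10, 11}, which is all 12 villages.
No 3 of the 9 convoys cover everything (all 84 combinations miss at least one village), so 4 is optimal.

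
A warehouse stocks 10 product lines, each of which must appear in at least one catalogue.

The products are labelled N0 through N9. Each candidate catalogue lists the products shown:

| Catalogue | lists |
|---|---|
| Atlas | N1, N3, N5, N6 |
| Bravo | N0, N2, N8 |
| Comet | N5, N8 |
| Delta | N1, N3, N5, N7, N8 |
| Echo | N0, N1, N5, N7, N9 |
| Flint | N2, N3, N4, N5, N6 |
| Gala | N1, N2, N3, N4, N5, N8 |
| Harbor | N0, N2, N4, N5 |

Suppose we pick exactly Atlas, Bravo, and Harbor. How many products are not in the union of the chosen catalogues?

Union of Atlas, Bravo, Harbor = {N0, N1, N2, N3, N4, N5, N6, N8}.
Not covered: N7, N9 — 2 products.

2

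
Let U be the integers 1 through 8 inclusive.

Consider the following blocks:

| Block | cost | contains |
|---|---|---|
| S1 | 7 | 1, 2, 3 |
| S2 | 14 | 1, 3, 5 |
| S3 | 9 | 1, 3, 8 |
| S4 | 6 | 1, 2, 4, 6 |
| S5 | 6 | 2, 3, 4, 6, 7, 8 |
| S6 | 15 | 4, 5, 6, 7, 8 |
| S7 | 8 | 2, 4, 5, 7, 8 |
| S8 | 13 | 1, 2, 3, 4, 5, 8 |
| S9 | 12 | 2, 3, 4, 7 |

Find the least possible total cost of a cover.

S5, S8 together cover every item (S5 ∪ S8 = {1, 2, 3, 4, 5, 6, 7, 8}); total cost 6 + 13 = 19.
The greedy pick S5, S4, S7 costs 20; no covering selection beats 19.

19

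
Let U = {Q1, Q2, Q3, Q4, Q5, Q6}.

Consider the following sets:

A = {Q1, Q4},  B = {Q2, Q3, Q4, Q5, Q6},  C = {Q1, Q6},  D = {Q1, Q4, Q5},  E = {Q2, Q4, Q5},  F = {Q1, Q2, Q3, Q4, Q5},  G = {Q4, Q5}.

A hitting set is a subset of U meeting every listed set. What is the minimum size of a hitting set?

2

H = {Q1, Q5} meets every set (each contains at least one member of H), and |H| = 2.
The sets C, G are pairwise disjoint, so any hitting set needs a separate point for each — at least 2. Hence 2 is optimal.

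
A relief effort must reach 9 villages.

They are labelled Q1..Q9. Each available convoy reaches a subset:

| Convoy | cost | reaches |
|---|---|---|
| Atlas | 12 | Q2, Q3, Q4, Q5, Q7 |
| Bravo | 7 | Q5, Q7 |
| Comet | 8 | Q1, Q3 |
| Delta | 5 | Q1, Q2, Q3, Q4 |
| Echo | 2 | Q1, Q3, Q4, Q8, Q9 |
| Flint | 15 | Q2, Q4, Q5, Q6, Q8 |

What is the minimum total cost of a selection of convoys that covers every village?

Bravo, Echo, Flint together cover every village (Bravo ∪ Echo ∪ Flint = {Q1, Q2, Q3, Q4, Q5, Q6, Q7, Q8, Q9}); total cost 7 + 2 + 15 = 24.
The greedy pick Echo, Bravo, Delta, Flint costs 29; no covering selection beats 24.

24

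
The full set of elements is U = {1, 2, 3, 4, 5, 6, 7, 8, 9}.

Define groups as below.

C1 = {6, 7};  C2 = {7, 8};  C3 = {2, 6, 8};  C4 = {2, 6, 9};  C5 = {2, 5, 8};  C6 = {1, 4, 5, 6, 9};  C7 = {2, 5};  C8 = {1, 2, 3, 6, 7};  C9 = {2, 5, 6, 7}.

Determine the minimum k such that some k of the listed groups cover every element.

3

C3 and C6 and C8 together: C3 ∪ C6 ∪ C8 = {1, 2, 3, 4, 5, 6, 7, 8, 9} — every element is covered.
Only C8 contains 3, so C8 is forced; the remaining 4 elements need at least 2 more groups (each remaining group adds at most 3) — so at least 3 groups are needed, and 3 is optimal.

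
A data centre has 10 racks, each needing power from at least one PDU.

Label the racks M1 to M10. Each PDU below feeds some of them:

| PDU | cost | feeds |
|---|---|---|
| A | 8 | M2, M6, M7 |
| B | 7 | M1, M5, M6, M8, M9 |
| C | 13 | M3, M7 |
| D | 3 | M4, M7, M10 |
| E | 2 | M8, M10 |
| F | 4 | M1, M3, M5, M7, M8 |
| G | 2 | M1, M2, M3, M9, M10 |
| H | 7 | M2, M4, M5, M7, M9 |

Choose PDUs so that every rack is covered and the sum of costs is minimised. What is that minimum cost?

B, D, G together cover every rack (B ∪ D ∪ G = {M1, M2, M3, M4, M5, M6, M7, M8, M9, M10}); total cost 7 + 3 + 2 = 12.
The greedy pick G, F, D, B costs 16; no covering selection beats 12.

12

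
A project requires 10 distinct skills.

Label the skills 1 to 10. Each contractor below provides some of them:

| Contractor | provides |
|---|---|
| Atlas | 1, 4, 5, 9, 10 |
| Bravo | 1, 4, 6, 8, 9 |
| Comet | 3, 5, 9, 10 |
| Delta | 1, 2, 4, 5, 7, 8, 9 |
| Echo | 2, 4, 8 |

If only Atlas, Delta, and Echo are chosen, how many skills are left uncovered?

2

Union of Atlas, Delta, Echo = {1, 2, 4, 5, 7, 8, 9, 10}.
Not covered: 3, 6 — 2 skills.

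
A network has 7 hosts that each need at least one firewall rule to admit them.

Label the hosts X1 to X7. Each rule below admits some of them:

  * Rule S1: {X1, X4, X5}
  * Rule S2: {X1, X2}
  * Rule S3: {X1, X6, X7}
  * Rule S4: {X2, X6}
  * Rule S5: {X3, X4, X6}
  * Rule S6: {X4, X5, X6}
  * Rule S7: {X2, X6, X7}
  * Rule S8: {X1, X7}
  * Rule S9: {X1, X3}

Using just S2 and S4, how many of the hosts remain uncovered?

Union of S2, S4 = {X1, X2, X6}.
Not covered: X3, X4, X5, X7 — 4 hosts.

4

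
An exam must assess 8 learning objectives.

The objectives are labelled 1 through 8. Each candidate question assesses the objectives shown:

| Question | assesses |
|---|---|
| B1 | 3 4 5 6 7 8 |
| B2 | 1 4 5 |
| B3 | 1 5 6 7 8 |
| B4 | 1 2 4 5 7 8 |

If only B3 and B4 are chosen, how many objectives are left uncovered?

Union of B3, B4 = {1, 2, 4, 5, 6, 7, 8}.
Not covered: 3 — 1 objective.

1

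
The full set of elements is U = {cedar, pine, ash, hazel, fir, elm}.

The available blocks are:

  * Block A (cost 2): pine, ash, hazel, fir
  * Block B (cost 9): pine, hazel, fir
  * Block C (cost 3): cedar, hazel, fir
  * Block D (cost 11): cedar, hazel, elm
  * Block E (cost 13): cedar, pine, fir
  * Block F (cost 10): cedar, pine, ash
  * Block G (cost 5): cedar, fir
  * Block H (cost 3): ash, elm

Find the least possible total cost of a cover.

A, C, H together cover every element (A ∪ C ∪ H = {cedar, pine, ash, hazel, fir, elm}); total cost 2 + 3 + 3 = 8.
No covering selection has total cost below 8.

8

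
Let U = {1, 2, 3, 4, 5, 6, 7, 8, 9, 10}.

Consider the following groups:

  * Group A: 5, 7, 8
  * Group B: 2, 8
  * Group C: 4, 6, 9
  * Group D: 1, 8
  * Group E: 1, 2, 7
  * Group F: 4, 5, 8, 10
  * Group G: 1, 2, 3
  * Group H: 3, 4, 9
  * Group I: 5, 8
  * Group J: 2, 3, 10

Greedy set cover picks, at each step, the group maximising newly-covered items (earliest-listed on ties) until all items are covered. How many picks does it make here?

Greedy: pick F (covers 4 new) → pick E (covers 3 new) → pick C (covers 2 new) → pick G (covers 1 new). Total picks: 4.

4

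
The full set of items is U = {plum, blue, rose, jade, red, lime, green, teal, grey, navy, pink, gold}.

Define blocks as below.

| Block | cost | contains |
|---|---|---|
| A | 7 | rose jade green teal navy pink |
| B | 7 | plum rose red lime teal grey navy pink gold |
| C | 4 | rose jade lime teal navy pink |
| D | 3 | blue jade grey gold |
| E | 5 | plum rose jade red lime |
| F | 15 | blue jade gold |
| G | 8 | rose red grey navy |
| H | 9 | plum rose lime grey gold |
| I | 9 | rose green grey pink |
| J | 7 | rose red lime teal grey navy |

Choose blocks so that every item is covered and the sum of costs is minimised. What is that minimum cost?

15

A, D, E together cover every item (A ∪ D ∪ E = {plum, blue, rose, jade, red, lime, green, teal, grey, navy, pink, gold}); total cost 7 + 3 + 5 = 15.
The greedy pick C, D, E, A costs 19; no covering selection beats 15.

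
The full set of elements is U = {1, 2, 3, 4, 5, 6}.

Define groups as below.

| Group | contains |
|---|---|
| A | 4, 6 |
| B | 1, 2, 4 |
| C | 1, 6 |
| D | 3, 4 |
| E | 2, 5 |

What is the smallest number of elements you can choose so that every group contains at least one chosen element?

3

The 3 elements {2, 3, 6} hit every group.
The groups C, D, E are pairwise disjoint, so any hitting set needs a separate element for each — at least 3. Hence 3 is optimal.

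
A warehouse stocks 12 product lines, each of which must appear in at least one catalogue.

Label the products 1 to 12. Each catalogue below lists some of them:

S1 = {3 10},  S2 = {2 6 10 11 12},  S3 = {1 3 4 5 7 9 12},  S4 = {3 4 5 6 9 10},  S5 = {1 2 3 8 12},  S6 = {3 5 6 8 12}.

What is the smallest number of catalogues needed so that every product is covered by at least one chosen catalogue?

3

S2 and S3 and S6 together: S2 ∪ S3 ∪ S6 = {1, 2, 3, 4, 5, 6, 7, 8, 9, 10, 11, 12} — every product is covered.
Only S3 contains 7, so S3 is forced; the remaining 5 products need at least 2 more catalogues (each remaining catalogue adds at most 4) — so at least 3 catalogues are needed, and 3 is optimal.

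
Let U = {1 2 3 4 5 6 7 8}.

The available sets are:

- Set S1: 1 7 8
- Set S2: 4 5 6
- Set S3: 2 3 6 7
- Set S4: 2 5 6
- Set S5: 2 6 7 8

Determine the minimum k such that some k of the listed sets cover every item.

3

S1 and S2 and S3 together: S1 ∪ S2 ∪ S3 = {1, 2, 3, 4, 5, 6, 7, 8} — every item is covered.
Only S1 contains 1, so S1 is forced; the remaining 5 items need at least 2 more sets (each remaining set adds at most 3) — so at least 3 sets are needed, and 3 is optimal.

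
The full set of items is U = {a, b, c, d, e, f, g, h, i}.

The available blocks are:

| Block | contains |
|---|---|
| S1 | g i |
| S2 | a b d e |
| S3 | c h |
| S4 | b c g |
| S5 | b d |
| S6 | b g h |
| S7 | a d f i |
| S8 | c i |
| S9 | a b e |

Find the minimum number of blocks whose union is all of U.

S1, S2, S3, and S7 cover everything between them: the union {a, b, c, d, e, f, g, h, i} is all of U.
No 3 of the 9 blocks cover everything (all 84 combinations miss at least one item), so 4 is optimal.

4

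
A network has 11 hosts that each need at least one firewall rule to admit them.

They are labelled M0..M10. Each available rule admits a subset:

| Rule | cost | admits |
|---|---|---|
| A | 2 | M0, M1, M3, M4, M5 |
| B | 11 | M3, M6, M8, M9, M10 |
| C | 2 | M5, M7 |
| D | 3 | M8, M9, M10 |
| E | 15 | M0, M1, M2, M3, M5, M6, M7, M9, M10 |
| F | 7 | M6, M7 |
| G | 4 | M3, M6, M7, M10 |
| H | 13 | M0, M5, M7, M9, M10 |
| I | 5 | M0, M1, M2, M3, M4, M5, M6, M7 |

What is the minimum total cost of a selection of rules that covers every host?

D, I together cover every host (D ∪ I = {M0, M1, M2, M3, M4, M5, M6, M7, M8, M9, M10}); total cost 3 + 5 = 8.
The greedy pick A, D, I costs 10; no covering selection beats 8.

8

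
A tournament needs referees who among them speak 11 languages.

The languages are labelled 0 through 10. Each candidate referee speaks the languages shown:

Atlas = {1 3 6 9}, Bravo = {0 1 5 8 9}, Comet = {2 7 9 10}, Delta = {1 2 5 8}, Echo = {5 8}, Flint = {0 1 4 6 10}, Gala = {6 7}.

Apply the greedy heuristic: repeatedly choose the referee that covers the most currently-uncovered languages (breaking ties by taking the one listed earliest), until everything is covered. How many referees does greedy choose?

4

Greedy: pick Bravo (covers 5 new) → pick Comet (covers 3 new) → pick Atlas (covers 2 new) → pick Flint (covers 1 new). Total picks: 4.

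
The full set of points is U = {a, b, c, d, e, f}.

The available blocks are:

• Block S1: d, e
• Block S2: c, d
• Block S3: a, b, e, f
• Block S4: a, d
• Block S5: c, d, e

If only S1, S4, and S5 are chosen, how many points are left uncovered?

Union of S1, S4, S5 = {a, c, d, e}.
Not covered: b, f — 2 points.

2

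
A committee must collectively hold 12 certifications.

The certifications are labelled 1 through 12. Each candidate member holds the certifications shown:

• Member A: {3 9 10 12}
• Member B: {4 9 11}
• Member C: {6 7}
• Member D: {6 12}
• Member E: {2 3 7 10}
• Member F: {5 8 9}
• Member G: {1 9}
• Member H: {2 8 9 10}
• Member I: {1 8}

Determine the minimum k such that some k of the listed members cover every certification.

5

Take {B, D, E, F, G}. Their union is {1, 2, 3, 4, 5, 6, 7, 8, 9, 10, 11, 12}, which is all 12 certifications.
No 4 of the 9 members cover everything (all 126 combinations miss at least one certification), so 5 is optimal.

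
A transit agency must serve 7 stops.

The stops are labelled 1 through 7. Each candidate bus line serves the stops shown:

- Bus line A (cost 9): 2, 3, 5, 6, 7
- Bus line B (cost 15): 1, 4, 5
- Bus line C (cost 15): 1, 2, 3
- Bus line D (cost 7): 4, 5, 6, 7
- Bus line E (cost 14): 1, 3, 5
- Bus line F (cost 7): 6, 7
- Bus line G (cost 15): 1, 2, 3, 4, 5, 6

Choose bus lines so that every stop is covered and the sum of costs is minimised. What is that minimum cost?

C, D together cover every stop (C ∪ D = {1, 2, 3, 4, 5, 6, 7}); total cost 15 + 7 = 22.
The greedy pick D, A, E costs 30; no covering selection beats 22.

22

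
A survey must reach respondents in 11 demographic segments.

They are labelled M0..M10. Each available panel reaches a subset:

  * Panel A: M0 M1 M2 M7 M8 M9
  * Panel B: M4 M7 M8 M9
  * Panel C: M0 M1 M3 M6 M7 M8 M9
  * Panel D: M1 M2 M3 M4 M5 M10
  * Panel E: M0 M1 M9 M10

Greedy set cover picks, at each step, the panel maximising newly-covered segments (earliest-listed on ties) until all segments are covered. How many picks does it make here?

2

Greedy: pick C (covers 7 new) → pick D (covers 4 new). Total picks: 2.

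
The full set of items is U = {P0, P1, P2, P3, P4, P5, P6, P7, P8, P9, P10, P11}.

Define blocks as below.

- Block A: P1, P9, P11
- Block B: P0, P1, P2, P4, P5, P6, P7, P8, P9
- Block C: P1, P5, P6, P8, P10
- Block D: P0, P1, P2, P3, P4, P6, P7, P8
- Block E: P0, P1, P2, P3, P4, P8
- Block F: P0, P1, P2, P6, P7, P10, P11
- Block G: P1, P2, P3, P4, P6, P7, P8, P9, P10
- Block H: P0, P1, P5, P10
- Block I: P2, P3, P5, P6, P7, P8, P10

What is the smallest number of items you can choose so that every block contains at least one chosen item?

The 2 items {P1, P6} hit every block.
The blocks A, I are pairwise disjoint, so any hitting set needs a separate item for each — at least 2. Hence 2 is optimal.

2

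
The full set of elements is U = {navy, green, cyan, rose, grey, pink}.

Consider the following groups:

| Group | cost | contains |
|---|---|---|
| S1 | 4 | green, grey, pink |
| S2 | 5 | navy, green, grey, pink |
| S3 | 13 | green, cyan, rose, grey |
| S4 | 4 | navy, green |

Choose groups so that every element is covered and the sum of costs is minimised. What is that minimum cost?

18

S2, S3 together cover every element (S2 ∪ S3 = {navy, green, cyan, rose, grey, pink}); total cost 5 + 13 = 18.
No covering selection has total cost below 18.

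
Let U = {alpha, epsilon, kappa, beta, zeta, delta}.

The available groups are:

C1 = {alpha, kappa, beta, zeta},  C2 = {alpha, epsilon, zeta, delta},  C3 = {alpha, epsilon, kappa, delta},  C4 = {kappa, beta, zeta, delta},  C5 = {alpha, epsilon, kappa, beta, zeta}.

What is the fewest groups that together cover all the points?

Take {C3, C4}. Their union is {alpha, epsilon, kappa, beta, zeta, delta}, which is all 6 points.
No single group has all 6 points (the largest, C5, has 5), so 2 is optimal.

2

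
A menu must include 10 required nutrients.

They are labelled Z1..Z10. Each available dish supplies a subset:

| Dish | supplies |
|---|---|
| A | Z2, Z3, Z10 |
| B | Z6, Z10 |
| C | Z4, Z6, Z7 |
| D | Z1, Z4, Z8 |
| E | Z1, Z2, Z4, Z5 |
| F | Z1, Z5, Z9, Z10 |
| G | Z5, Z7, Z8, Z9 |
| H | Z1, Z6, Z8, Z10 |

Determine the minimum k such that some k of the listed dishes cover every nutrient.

4

Take {A, B, E, G}. Their union is {Z1, Z2, Z3, Z4, Z5, Z6, Z7, Z8, Z9, Z10}, which is all 10 nutrients.
No 3 of the 8 dishes cover everything (all 56 combinations miss at least one nutrient), so 4 is optimal.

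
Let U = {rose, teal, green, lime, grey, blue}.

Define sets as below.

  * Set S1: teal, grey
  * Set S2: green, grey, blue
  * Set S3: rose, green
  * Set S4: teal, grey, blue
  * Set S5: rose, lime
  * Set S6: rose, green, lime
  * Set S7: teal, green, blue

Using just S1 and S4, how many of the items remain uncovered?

3

Union of S1, S4 = {teal, grey, blue}.
Not covered: rose, green, lime — 3 items.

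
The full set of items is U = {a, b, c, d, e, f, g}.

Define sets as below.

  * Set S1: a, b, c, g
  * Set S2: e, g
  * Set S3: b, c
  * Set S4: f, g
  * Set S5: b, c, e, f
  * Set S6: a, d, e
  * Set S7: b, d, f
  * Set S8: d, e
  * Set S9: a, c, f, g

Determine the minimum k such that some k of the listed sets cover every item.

Take {S1, S6, S9}. Their union is {a, b, c, d, e, f, g}, which is all 7 items.
No 2 of the 9 sets cover everything (all 36 combinations miss at least one item), so 3 is optimal.

3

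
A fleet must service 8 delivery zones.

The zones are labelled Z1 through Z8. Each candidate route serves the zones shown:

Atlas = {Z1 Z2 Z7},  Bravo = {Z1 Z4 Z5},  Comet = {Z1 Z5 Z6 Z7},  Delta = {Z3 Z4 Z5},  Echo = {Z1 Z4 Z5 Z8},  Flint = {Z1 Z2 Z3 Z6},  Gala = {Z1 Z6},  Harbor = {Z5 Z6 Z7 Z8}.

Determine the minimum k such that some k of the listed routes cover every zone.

Atlas and Echo and Flint together: Atlas ∪ Echo ∪ Flint = {Z1, Z2, Z3, Z4, Z5, Z6, Z7, Z8} — every zone is covered.
No 2 of the 8 routes cover everything (all 28 combinations miss at least one zone), so 3 is optimal.

3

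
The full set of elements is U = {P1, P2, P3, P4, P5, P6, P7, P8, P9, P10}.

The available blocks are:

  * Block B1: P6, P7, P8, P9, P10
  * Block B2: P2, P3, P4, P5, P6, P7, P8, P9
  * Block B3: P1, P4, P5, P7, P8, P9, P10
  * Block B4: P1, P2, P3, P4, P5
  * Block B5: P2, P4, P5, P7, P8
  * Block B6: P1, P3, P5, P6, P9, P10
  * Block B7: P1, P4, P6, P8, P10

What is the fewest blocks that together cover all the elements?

B2 and B6 together: B2 ∪ B6 = {P1, P2, P3, P4, P5, P6, P7, P8, P9, P10} — every element is covered.
No single block has all 10 elements (the largest, B2, has 8), so 2 is optimal.

2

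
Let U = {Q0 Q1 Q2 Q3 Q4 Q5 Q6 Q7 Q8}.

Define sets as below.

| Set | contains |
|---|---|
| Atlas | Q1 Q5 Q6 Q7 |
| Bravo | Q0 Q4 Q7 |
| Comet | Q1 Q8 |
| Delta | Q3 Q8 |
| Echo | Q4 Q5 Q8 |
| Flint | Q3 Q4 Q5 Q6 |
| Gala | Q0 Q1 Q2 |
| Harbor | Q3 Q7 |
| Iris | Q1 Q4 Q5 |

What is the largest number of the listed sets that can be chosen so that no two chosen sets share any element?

3

Echo, Gala, Harbor are pairwise disjoint (Echo={Q4,Q5,Q8}; Gala={Q0,Q1,Q2}; Harbor={Q3,Q7}).
Every remaining set overlaps one of these, and no 4 of the listed sets are pairwise disjoint, so 3 is the maximum.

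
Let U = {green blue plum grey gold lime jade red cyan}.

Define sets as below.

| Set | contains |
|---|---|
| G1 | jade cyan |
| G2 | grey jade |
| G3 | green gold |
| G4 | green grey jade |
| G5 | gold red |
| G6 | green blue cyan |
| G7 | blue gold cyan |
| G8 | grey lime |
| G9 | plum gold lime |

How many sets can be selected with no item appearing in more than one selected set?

G2, G6, G9 are pairwise disjoint (G2={grey,jade}; G6={green,blue,cyan}; G9={plum,gold,lime}).
Every remaining set overlaps one of these, and no 4 of the listed sets are pairwise disjoint, so 3 is the maximum.

3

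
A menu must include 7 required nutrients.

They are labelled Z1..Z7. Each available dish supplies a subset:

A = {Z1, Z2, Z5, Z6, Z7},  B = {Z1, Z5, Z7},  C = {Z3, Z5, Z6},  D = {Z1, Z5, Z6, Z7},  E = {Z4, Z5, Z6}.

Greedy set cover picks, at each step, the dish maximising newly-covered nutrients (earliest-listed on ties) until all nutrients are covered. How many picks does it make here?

Greedy: pick A (covers 5 new) → pick C (covers 1 new) → pick E (covers 1 new). Total picks: 3.

3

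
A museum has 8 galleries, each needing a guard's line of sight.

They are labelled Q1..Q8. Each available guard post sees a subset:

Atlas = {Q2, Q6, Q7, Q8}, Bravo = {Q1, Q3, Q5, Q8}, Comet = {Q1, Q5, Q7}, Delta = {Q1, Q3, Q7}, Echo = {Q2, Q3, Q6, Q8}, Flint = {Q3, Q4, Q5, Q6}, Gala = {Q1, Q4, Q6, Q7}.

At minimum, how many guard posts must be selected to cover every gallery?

3

Atlas and Bravo and Gala together: Atlas ∪ Bravo ∪ Gala = {Q1, Q2, Q3, Q4, Q5, Q6, Q7, Q8} — every gallery is covered.
No 2 of the 7 guard posts cover everything (all 21 combinations miss at least one gallery), so 3 is optimal.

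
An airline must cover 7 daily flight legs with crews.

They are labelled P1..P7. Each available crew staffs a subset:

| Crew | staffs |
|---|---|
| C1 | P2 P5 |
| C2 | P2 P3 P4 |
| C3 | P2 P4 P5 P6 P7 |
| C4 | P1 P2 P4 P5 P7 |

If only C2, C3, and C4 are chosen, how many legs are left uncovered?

0

Union of C2, C3, C4 = {P1, P2, P3, P4, P5, P6, P7} — that's every leg, so 0 are uncovered.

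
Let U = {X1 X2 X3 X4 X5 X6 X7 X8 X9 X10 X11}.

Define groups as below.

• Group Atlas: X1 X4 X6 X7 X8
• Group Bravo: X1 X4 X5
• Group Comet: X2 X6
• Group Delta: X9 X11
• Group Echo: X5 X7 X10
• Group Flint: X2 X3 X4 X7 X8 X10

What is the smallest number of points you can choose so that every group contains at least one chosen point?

4

Take H = {X1, X6, X9, X10}. Each listed group contains at least one of these, so H is a hitting set of size 4.
No choice of 3 points meets every group, so 4 is the minimum.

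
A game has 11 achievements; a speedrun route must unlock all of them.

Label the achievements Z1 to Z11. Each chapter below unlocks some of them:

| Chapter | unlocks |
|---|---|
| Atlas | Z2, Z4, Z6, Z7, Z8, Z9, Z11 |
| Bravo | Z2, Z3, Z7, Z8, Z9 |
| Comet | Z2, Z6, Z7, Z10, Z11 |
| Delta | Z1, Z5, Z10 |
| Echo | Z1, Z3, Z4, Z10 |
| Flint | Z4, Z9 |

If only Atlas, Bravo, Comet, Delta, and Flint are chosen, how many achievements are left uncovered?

0

Union of Atlas, Bravo, Comet, Delta, Flint = {Z1, Z2, Z3, Z4, Z5, Z6, Z7, Z8, Z9, Z10, Z11} — that's every achievement, so 0 are uncovered.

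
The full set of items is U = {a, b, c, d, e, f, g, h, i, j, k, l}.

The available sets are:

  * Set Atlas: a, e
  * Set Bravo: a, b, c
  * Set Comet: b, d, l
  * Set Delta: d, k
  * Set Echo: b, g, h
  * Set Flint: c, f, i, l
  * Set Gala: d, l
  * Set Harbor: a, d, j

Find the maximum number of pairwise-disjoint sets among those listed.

Atlas, Delta, Echo, Flint are pairwise disjoint (Atlas={a,e}; Delta={d,k}; Echo={b,g,h}; Flint={c,f,i,l}).
Every remaining set overlaps one of these, and no 5 of the listed sets are pairwise disjoint, so 4 is the maximum.

4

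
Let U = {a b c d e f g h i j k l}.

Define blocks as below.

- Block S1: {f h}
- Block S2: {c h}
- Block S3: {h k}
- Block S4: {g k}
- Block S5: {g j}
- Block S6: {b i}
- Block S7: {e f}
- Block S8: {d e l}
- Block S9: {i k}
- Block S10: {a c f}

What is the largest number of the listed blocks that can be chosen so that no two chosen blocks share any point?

5

S3, S5, S6, S8, S10 are pairwise disjoint (S3={h,k}; S5={g,j}; S6={b,i}; S8={d,e,l}; S10={a,c,f}).
Every remaining block overlaps one of these, and no 6 of the listed blocks are pairwise disjoint, so 5 is the maximum.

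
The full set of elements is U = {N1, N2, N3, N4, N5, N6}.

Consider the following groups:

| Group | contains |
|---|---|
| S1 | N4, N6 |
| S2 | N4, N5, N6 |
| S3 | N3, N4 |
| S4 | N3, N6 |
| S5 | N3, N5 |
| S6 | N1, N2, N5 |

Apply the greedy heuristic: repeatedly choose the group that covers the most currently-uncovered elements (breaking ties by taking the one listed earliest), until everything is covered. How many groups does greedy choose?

3

Greedy: pick S2 (covers 3 new) → pick S6 (covers 2 new) → pick S3 (covers 1 new). Total picks: 3.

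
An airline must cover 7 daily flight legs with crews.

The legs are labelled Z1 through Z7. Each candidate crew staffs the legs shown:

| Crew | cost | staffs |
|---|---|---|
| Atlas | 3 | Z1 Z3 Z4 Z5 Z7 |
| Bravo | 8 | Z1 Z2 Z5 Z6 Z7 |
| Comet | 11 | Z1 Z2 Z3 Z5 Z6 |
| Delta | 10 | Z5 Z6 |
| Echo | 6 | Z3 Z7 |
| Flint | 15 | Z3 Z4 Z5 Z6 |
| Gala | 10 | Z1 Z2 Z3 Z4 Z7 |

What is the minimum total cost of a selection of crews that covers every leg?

11

Atlas, Bravo together cover every leg (Atlas ∪ Bravo = {Z1, Z2, Z3, Z4, Z5, Z6, Z7}); total cost 3 + 8 = 11.
No covering selection has total cost below 11.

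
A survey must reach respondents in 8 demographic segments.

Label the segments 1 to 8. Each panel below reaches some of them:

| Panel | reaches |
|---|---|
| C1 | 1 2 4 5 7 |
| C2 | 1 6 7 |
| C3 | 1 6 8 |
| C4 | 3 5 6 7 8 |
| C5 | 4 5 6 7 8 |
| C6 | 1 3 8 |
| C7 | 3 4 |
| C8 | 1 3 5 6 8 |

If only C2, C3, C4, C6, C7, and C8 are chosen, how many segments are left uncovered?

Union of C2, C3, C4, C6, C7, C8 = {1, 3, 4, 5, 6, 7, 8}.
Not covered: 2 — 1 segment.

1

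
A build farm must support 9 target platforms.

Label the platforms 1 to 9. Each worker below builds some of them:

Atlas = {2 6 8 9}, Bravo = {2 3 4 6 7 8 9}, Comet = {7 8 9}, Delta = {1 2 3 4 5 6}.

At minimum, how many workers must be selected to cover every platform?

2

Take {Bravo, Delta}. Their union is {1, 2, 3, 4, 5, 6, 7, 8, 9}, which is all 9 platforms.
No single worker has all 9 platforms (the largest, Bravo, has 7), so 2 is optimal.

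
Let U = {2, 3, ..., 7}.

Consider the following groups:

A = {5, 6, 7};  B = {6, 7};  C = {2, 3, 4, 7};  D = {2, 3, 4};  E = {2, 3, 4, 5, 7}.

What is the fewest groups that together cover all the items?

B and E together: B ∪ E = {2, 3, 4, 5, 6, 7} — every item is covered.
No single group has all 6 items (the largest, E, has 5), so 2 is optimal.

2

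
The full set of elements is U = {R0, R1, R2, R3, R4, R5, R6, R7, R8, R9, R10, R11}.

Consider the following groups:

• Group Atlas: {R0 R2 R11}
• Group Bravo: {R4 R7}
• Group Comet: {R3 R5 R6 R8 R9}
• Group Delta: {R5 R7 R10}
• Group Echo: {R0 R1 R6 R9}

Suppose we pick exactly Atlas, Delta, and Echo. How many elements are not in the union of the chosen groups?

Union of Atlas, Delta, Echo = {R0, R1, R2, R5, R6, R7, R9, R10, R11}.
Not covered: R3, R4, R8 — 3 elements.

3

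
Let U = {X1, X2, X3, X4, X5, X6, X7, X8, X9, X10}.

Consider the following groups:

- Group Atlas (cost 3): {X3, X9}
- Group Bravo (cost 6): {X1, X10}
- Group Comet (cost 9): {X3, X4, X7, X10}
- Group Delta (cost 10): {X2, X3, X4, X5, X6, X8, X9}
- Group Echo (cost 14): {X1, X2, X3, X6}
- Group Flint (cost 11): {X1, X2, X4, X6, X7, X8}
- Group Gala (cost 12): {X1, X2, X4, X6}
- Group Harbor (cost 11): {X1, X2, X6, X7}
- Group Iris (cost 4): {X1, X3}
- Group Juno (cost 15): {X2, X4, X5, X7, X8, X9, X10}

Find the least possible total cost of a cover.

23

Comet, Delta, Iris together cover every element (Comet ∪ Delta ∪ Iris = {X1, X2, X3, X4, X5, X6, X7, X8, X9, X10}); total cost 9 + 10 + 4 = 23.
The greedy pick Delta, Bravo, Comet costs 25; no covering selection beats 23.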